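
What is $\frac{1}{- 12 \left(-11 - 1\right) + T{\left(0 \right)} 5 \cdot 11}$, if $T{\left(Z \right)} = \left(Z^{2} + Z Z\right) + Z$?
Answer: $\frac{1}{144} \approx 0.0069444$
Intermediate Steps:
$T{\left(Z \right)} = Z + 2 Z^{2}$ ($T{\left(Z \right)} = \left(Z^{2} + Z^{2}\right) + Z = 2 Z^{2} + Z = Z + 2 Z^{2}$)
$\frac{1}{- 12 \left(-11 - 1\right) + T{\left(0 \right)} 5 \cdot 11} = \frac{1}{- 12 \left(-11 - 1\right) + 0 \left(1 + 2 \cdot 0\right) 5 \cdot 11} = \frac{1}{\left(-12\right) \left(-12\right) + 0 \left(1 + 0\right) 5 \cdot 11} = \frac{1}{144 + 0 \cdot 1 \cdot 5 \cdot 11} = \frac{1}{144 + 0 \cdot 5 \cdot 11} = \frac{1}{144 + 0 \cdot 11} = \frac{1}{144 + 0} = \frac{1}{144}$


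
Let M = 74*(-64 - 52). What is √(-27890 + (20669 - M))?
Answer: √1363 ≈ 36.919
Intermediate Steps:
M = -8584 (M = 74*(-116) = -8584)
√(-27890 + (20669 - M)) = √(-27890 + (20669 - 1*(-8584))) = √(-27890 + (20669 + 8584)) = √(-27890 + 29253) = √1363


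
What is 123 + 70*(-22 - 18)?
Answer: -2677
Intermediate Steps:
123 + 70*(-22 - 18) = 123 + 70*(-40) = 123 - 2800 = -2677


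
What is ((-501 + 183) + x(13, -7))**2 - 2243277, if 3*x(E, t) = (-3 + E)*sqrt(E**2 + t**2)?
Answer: -19257577/9 - 2120*sqrt(218) ≈ -2.1710e+6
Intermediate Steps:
x(E, t) = sqrt(E**2 + t**2)*(-3 + E)/3 (x(E, t) = ((-3 + E)*sqrt(E**2 + t**2))/3 = (sqrt(E**2 + t**2)*(-3 + E))/3 = sqrt(E**2 + t**2)*(-3 + E)/3)
((-501 + 183) + x(13, -7))**2 - 2243277 = ((-501 + 183) + sqrt(13**2 + (-7)**2)*(-3 + 13)/3)**2 - 2243277 = (-318 + (1/3)*sqrt(169 + 49)*10)**2 - 2243277 = (-318 + (1/3)*sqrt(218)*10)**2 - 2243277 = (-318 + 10*sqrt(218)/3)**2 - 2243277 = -2243277 + (-318 + 10*sqrt(218)/3)**2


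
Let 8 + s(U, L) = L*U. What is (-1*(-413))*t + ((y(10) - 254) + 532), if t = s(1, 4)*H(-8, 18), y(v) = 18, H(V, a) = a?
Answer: -29440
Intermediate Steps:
s(U, L) = -8 + L*U
t = -72 (t = (-8 + 4*1)*18 = (-8 + 4)*18 = -4*18 = -72)
(-1*(-413))*t + ((y(10) - 254) + 532) = -1*(-413)*(-72) + ((18 - 254) + 532) = 413*(-72) + (-236 + 532) = -29736 + 296 = -29440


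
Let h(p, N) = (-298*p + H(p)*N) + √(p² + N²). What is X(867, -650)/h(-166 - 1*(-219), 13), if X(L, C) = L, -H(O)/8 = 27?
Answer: -8063967/173015713 - 867*√2978/346031426 ≈ -0.046745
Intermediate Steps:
H(O) = -216 (H(O) = -8*27 = -216)
h(p, N) = √(N² + p²) - 298*p - 216*N (h(p, N) = (-298*p - 216*N) + √(p² + N²) = (-298*p - 216*N) + √(N² + p²) = √(N² + p²) - 298*p - 216*N)
X(867, -650)/h(-166 - 1*(-219), 13) = 867/(√(13² + (-166 - 1*(-219))²) - 298*(-166 - 1*(-219)) - 216*13) = 867/(√(169 + (-166 + 219)²) - 298*(-166 + 219) - 2808) = 867/(√(169 + 53²) - 298*53 - 2808) = 867/(√(169 + 2809) - 15794 - 2808) = 867/(√2978 - 15794 - 2808) = 867/(-18602 + √2978)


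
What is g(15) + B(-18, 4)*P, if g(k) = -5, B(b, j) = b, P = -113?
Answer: 2029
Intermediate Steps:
g(15) + B(-18, 4)*P = -5 - 18*(-113) = -5 + 2034 = 2029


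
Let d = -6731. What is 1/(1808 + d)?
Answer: -1/4923 ≈ -0.00020313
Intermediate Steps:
1/(1808 + d) = 1/(1808 - 6731) = 1/(-4923) = -1/4923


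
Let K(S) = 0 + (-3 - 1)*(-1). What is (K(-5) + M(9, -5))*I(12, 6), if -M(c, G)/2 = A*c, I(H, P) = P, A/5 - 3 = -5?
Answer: 1104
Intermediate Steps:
A = -10 (A = 15 + 5*(-5) = 15 - 25 = -10)
K(S) = 4 (K(S) = 0 - 4*(-1) = 0 + 4 = 4)
M(c, G) = 20*c (M(c, G) = -(-20)*c = 20*c)
(K(-5) + M(9, -5))*I(12, 6) = (4 + 20*9)*6 = (4 + 180)*6 = 184*6 = 1104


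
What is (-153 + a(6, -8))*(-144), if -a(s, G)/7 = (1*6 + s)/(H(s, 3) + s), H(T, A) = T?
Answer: 23040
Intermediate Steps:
a(s, G) = -7*(6 + s)/(2*s) (a(s, G) = -7*(1*6 + s)/(s + s) = -7*(6 + s)/(2*s))
(-153 + a(6, -8))*(-144) = (-153 + (-7/2 - 21/6))*(-144) = (-153 + (-7/2 - 21*1/6))*(-144) = (-153 + (-7/2 - 7/2))*(-144) = (-153 - 7)*(-144) = -160*(-144) = 23040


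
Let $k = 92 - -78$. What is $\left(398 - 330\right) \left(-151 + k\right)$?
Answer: $1292$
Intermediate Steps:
$k = 170$ ($k = 92 + 78 = 170$)
$\left(398 - 330\right) \left(-151 + k\right) = \left(398 - 330\right) \left(-151 + 170\right) = 68 \cdot 19 = 1292$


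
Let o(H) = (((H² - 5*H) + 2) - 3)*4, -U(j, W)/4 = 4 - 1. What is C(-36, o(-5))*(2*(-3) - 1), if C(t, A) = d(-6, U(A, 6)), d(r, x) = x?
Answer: 84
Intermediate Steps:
U(j, W) = -12 (U(j, W) = -4*(4 - 1) = -4*3 = -12)
o(H) = -4 - 20*H + 4*H² (o(H) = ((2 + H² - 5*H) - 3)*4 = (-1 + H² - 5*H)*4 = -4 - 20*H + 4*H²)
C(t, A) = -12
C(-36, o(-5))*(2*(-3) - 1) = -12*(2*(-3) - 1) = -12*(-6 - 1) = -12*(-7) = 84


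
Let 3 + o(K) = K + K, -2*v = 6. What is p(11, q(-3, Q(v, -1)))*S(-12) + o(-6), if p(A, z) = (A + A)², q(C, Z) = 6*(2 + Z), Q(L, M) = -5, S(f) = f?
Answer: -5823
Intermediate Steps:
v = -3 (v = -½*6 = -3)
q(C, Z) = 12 + 6*Z
o(K) = -3 + 2*K (o(K) = -3 + (K + K) = -3 + 2*K)
p(A, z) = 4*A² (p(A, z) = (2*A)² = 4*A²)
p(11, q(-3, Q(v, -1)))*S(-12) + o(-6) = (4*11²)*(-12) + (-3 + 2*(-6)) = (4*121)*(-12) + (-3 - 12) = 484*(-12) - 15 = -5808 - 15 = -5823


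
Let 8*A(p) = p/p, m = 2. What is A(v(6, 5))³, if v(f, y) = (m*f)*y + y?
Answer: 1/512 ≈ 0.0019531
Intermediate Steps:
v(f, y) = y + 2*f*y (v(f, y) = (2*f)*y + y = 2*f*y + y = y + 2*f*y)
A(p) = ⅛ (A(p) = (p/p)/8 = (⅛)*1 = ⅛)
A(v(6, 5))³ = (⅛)³ = 1/512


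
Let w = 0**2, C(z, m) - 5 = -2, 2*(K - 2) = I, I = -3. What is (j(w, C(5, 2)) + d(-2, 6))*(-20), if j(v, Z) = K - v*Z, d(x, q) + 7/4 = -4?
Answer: 105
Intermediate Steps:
d(x, q) = -23/4 (d(x, q) = -7/4 - 4 = -23/4)
K = 1/2 (K = 2 + (1/2)*(-3) = 2 - 3/2 = 1/2 ≈ 0.50000)
C(z, m) = 3 (C(z, m) = 5 - 2 = 3)
w = 0
j(v, Z) = 1/2 - Z*v (j(v, Z) = 1/2 - v*Z = 1/2 - Z*v)
(j(w, C(5, 2)) + d(-2, 6))*(-20) = ((1/2 - 1*3*0) - 23/4)*(-20) = ((1/2 + 0) - 23/4)*(-20) = (1/2 - 23/4)*(-20) = -21/4*(-20) = 105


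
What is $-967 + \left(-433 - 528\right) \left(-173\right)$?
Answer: $165286$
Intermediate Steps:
$-967 + \left(-433 - 528\right) \left(-173\right) = -967 - -166253 = -967 + 166253 = 165286$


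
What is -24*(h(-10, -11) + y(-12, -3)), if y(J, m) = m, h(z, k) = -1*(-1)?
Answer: 48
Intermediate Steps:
h(z, k) = 1
-24*(h(-10, -11) + y(-12, -3)) = -24*(1 - 3) = -24*(-2) = 48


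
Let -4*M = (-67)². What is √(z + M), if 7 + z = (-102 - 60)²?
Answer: √100459/2 ≈ 158.48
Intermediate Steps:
M = -4489/4 (M = -¼*(-67)² = -¼*4489 = -4489/4 ≈ -1122.3)
z = 26237 (z = -7 + (-102 - 60)² = -7 + (-162)² = -7 + 26244 = 26237)
√(z + M) = √(26237 - 4489/4) = √(100459/4) = √100459/2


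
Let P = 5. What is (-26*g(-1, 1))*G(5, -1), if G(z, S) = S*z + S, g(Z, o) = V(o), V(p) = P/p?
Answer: 780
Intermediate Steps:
V(p) = 5/p
g(Z, o) = 5/o
G(z, S) = S + S*z
(-26*g(-1, 1))*G(5, -1) = (-130/1)*(-(1 + 5)) = (-130)*(-1*6) = -26*5*(-6) = -130*(-6) = 780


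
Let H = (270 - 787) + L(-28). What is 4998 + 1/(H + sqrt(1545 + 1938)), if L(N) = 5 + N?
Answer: 53333638/10671 - sqrt(43)/32013 ≈ 4998.0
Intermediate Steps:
H = -540 (H = (270 - 787) + (5 - 28) = -517 - 23 = -540)
4998 + 1/(H + sqrt(1545 + 1938)) = 4998 + 1/(-540 + sqrt(1545 + 1938)) = 4998 + 1/(-540 + sqrt(3483)) = 4998 + 1/(-540 + 9*sqrt(43))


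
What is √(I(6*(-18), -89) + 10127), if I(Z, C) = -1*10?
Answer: √10117 ≈ 100.58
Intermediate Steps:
I(Z, C) = -10
√(I(6*(-18), -89) + 10127) = √(-10 + 10127) = √10117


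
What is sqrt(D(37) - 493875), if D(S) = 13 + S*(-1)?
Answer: I*sqrt(493899) ≈ 702.78*I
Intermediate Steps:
D(S) = 13 - S
sqrt(D(37) - 493875) = sqrt((13 - 1*37) - 493875) = sqrt((13 - 37) - 493875) = sqrt(-24 - 493875) = sqrt(-493899) = I*sqrt(493899)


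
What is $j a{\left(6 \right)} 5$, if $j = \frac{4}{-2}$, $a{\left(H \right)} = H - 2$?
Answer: $-40$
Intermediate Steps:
$a{\left(H \right)} = -2 + H$
$j = -2$ ($j = 4 \left(- \frac{1}{2}\right) = -2$)
$j a{\left(6 \right)} 5 = - 2 \left(-2 + 6\right) 5 = \left(-2\right) 4 \cdot 5 = \left(-8\right) 5 = -40$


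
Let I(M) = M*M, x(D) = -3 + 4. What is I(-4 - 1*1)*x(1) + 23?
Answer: 48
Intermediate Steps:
x(D) = 1
I(M) = M²
I(-4 - 1*1)*x(1) + 23 = (-4 - 1*1)²*1 + 23 = (-4 - 1)²*1 + 23 = (-5)²*1 + 23 = 25*1 + 23 = 25 + 23 = 48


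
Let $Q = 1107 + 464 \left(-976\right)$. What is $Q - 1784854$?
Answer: $-2236611$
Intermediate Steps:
$Q = -451757$ ($Q = 1107 - 452864 = -451757$)
$Q - 1784854 = -451757 - 1784854 = -2236611$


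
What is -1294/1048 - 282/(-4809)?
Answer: -987885/839972 ≈ -1.1761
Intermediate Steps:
-1294/1048 - 282/(-4809) = -1294*1/1048 - 282*(-1/4809) = -647/524 + 94/1603 = -987885/839972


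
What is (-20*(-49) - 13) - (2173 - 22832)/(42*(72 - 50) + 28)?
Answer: 941243/952 ≈ 988.70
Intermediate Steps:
(-20*(-49) - 13) - (2173 - 22832)/(42*(72 - 50) + 28) = (980 - 13) - (-20659)/(42*22 + 28) = 967 - (-20659)/(924 + 28) = 967 - (-20659)/952 = 967 - 1*(-20659/952) = 967 + 20659/952 = 941243/952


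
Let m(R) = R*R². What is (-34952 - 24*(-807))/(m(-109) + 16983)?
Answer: 7792/639023 ≈ 0.012194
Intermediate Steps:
m(R) = R³
(-34952 - 24*(-807))/(m(-109) + 16983) = (-34952 - 24*(-807))/((-109)³ + 16983) = (-34952 + 19368)/(-1295029 + 16983) = -15584/(-1278046) = -15584*(-1/1278046) = 7792/639023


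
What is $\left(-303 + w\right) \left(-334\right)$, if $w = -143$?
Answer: $148964$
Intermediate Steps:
$\left(-303 + w\right) \left(-334\right) = \left(-303 - 143\right) \left(-334\right) = \left(-446\right) \left(-334\right) = 148964$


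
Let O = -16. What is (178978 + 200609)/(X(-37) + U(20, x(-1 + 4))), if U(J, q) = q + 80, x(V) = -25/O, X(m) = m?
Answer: 6073392/713 ≈ 8518.1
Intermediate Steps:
x(V) = 25/16 (x(V) = -25/(-16) = -25*(-1/16) = 25/16)
U(J, q) = 80 + q
(178978 + 200609)/(X(-37) + U(20, x(-1 + 4))) = (178978 + 200609)/(-37 + (80 + 25/16)) = 379587/(-37 + 1305/16) = 379587/(713/16) = 379587*(16/713) = 6073392/713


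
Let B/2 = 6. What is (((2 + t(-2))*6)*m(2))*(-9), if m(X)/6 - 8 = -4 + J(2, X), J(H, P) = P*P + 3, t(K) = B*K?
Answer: 78408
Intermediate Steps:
B = 12 (B = 2*6 = 12)
t(K) = 12*K
J(H, P) = 3 + P**2 (J(H, P) = P**2 + 3 = 3 + P**2)
m(X) = 42 + 6*X**2 (m(X) = 48 + 6*(-4 + (3 + X**2)) = 48 + 6*(-1 + X**2) = 48 + (-6 + 6*X**2) = 42 + 6*X**2)
(((2 + t(-2))*6)*m(2))*(-9) = (((2 + 12*(-2))*6)*(42 + 6*2**2))*(-9) = (((2 - 24)*6)*(42 + 6*4))*(-9) = ((-22*6)*(42 + 24))*(-9) = -132*66*(-9) = -8712*(-9) = 78408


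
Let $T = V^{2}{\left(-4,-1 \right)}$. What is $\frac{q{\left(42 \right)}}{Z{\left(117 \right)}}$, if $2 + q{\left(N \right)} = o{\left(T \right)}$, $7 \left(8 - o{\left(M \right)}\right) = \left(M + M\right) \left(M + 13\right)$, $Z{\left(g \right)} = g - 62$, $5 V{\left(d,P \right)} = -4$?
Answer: $\frac{15338}{240625} \approx 0.063742$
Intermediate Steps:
$V{\left(d,P \right)} = - \frac{4}{5}$ ($V{\left(d,P \right)} = \frac{1}{5} \left(-4\right) = - \frac{4}{5}$)
$Z{\left(g \right)} = -62 + g$
$T = \frac{16}{25}$ ($T = \left(- \frac{4}{5}\right)^{2} = \frac{16}{25} \approx 0.64$)
$o{\left(M \right)} = 8 - \frac{2 M \left(13 + M\right)}{7}$ ($o{\left(M \right)} = 8 - \frac{\left(M + M\right) \left(M + 13\right)}{7} = 8 - \frac{2 M \left(13 + M\right)}{7}$)
$q{\left(N \right)} = \frac{15338}{4375}$ ($q{\left(N \right)} = -2 - \left(- \frac{984}{175} + \frac{512}{4375}\right) = -2 - - \frac{24088}{4375} = -2 + \frac{24088}{4375} = \frac{15338}{4375}$)
$\frac{q{\left(42 \right)}}{Z{\left(117 \right)}} = \frac{15338}{4375 \left(-62 + 117\right)} = \frac{15338}{4375 \cdot 55} = \frac{15338}{4375} \cdot \frac{1}{55} = \frac{15338}{240625}$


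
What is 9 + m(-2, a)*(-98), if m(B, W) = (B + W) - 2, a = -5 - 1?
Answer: 989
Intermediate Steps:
a = -6
m(B, W) = -2 + B + W
9 + m(-2, a)*(-98) = 9 + (-2 - 2 - 6)*(-98) = 9 - 10*(-98) = 9 + 980 = 989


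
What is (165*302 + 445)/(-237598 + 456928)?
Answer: 10055/43866 ≈ 0.22922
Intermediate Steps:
(165*302 + 445)/(-237598 + 456928) = (49830 + 445)/219330 = 50275*(1/219330) = 10055/43866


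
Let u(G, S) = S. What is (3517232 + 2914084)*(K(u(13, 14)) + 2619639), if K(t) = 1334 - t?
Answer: 16856215552044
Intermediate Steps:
(3517232 + 2914084)*(K(u(13, 14)) + 2619639) = (3517232 + 2914084)*((1334 - 1*14) + 2619639) = 6431316*((1334 - 14) + 2619639) = 6431316*(1320 + 2619639) = 6431316*2620959 = 16856215552044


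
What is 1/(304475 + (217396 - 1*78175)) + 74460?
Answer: 33037604161/443696 ≈ 74460.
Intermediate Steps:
1/(304475 + (217396 - 1*78175)) + 74460 = 1/(304475 + (217396 - 78175)) + 74460 = 1/(304475 + 139221) + 74460 = 1/443696 + 74460 = 33037604161/443696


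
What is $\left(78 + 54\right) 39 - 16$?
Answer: $5132$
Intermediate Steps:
$\left(78 + 54\right) 39 - 16 = 132 \cdot 39 - 16 = 5148 - 16 = 5132$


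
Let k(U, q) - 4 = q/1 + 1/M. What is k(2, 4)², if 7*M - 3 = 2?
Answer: 2209/25 ≈ 88.360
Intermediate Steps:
M = 5/7 (M = 3/7 + (⅐)*2 = 3/7 + 2/7 = 5/7 ≈ 0.71429)
k(U, q) = 27/5 + q (k(U, q) = 4 + (q/1 + 1/(5/7)) = 4 + (q*1 + 1*(7/5)) = 4 + (q + 7/5) = 4 + (7/5 + q) = 27/5 + q)
k(2, 4)² = (27/5 + 4)² = (47/5)² = 2209/25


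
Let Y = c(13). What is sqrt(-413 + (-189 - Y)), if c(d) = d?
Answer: I*sqrt(615) ≈ 24.799*I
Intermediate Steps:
Y = 13
sqrt(-413 + (-189 - Y)) = sqrt(-413 + (-189 - 1*13)) = sqrt(-413 + (-189 - 13)) = sqrt(-413 - 202) = sqrt(-615) = I*sqrt(615)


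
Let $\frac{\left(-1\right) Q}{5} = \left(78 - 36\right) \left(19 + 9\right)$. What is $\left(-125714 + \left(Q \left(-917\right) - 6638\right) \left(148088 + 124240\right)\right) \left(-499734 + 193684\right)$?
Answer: $-448844924926207100$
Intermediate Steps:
$Q = -5880$ ($Q = - 5 \left(78 - 36\right) \left(19 + 9\right) = - 5 \cdot 42 \cdot 28 = \left(-5\right) 1176 = -5880$)
$\left(-125714 + \left(Q \left(-917\right) - 6638\right) \left(148088 + 124240\right)\right) \left(-499734 + 193684\right) = \left(-125714 + \left(\left(-5880\right) \left(-917\right) - 6638\right) \left(148088 + 124240\right)\right) \left(-499734 + 193684\right) = \left(-125714 + \left(5391960 - 6638\right) 272328\right) \left(-306050\right) = \left(-125714 + 5385322 \cdot 272328\right) \left(-306050\right) = \left(-125714 + 1466573969616\right) \left(-306050\right) = 1466573843902 \left(-306050\right) = -448844924926207100$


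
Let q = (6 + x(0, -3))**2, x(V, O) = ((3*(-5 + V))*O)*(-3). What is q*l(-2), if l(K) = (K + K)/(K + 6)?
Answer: -16641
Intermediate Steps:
x(V, O) = -3*O*(-15 + 3*V) (x(V, O) = ((-15 + 3*V)*O)*(-3) = (O*(-15 + 3*V))*(-3) = -3*O*(-15 + 3*V))
q = 16641 (q = (6 + 9*(-3)*(5 - 1*0))**2 = (6 + 9*(-3)*(5 + 0))**2 = (6 + 9*(-3)*5)**2 = (6 - 135)**2 = (-129)**2 = 16641)
l(K) = 2*K/(6 + K) (l(K) = (2*K)/(6 + K) = 2*K/(6 + K))
q*l(-2) = 16641*(2*(-2)/(6 - 2)) = 16641*(2*(-2)/4) = 16641*(2*(-2)*(1/4)) = 16641*(-1) = -16641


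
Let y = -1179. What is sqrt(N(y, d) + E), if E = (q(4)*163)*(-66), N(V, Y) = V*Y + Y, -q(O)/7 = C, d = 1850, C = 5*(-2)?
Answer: 2*I*sqrt(733090) ≈ 1712.4*I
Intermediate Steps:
C = -10
q(O) = 70 (q(O) = -7*(-10) = 70)
N(V, Y) = Y + V*Y
E = -753060 (E = (70*163)*(-66) = 11410*(-66) = -753060)
sqrt(N(y, d) + E) = sqrt(1850*(1 - 1179) - 753060) = sqrt(1850*(-1178) - 753060) = sqrt(-2179300 - 753060) = sqrt(-2932360) = 2*I*sqrt(733090)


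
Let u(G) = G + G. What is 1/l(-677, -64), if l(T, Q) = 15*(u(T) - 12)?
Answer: -1/20490 ≈ -4.8804e-5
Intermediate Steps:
u(G) = 2*G
l(T, Q) = -180 + 30*T (l(T, Q) = 15*(2*T - 12) = 15*(-12 + 2*T) = -180 + 30*T)
1/l(-677, -64) = 1/(-180 + 30*(-677)) = 1/(-180 - 20310) = 1/(-20490) = -1/20490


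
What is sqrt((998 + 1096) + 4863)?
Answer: 3*sqrt(773) ≈ 83.409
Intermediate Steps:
sqrt((998 + 1096) + 4863) = sqrt(2094 + 4863) = sqrt(6957) = 3*sqrt(773)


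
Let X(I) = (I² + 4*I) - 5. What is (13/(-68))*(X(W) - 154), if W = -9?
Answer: 741/34 ≈ 21.794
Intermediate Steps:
X(I) = -5 + I² + 4*I
(13/(-68))*(X(W) - 154) = (13/(-68))*((-5 + (-9)² + 4*(-9)) - 154) = (13*(-1/68))*((-5 + 81 - 36) - 154) = -13*(40 - 154)/68 = -13/68*(-114) = 741/34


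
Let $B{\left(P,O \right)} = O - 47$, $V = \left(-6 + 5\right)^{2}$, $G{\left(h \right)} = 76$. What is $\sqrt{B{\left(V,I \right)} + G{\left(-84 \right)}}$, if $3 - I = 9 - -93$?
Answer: $i \sqrt{70} \approx 8.3666 i$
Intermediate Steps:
$I = -99$ ($I = 3 - \left(9 - -93\right) = 3 - \left(9 + 93\right) = 3 - 102 = -99$)
$V = 1$ ($V = \left(-1\right)^{2} = 1$)
$B{\left(P,O \right)} = -47 + O$
$\sqrt{B{\left(V,I \right)} + G{\left(-84 \right)}} = \sqrt{\left(-47 - 99\right) + 76} = \sqrt{-146 + 76} = \sqrt{-70} = i \sqrt{70}$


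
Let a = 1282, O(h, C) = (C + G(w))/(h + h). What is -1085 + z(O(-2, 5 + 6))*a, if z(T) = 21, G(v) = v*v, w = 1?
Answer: 25837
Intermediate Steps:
G(v) = v²
O(h, C) = (1 + C)/(2*h) (O(h, C) = (C + 1²)/(h + h) = (C + 1)/((2*h)) = (1 + C)*(1/(2*h)) = (1 + C)/(2*h))
-1085 + z(O(-2, 5 + 6))*a = -1085 + 21*1282 = -1085 + 26922 = 25837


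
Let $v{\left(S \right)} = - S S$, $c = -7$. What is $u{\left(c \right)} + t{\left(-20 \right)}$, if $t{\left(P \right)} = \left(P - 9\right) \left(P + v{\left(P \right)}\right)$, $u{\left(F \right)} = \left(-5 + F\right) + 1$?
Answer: $12169$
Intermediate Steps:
$v{\left(S \right)} = - S^{2}$
$u{\left(F \right)} = -4 + F$
$t{\left(P \right)} = \left(-9 + P\right) \left(P - P^{2}\right)$ ($t{\left(P \right)} = \left(P - 9\right) \left(P - P^{2}\right) = \left(-9 + P\right) \left(P - P^{2}\right)$)
$u{\left(c \right)} + t{\left(-20 \right)} = \left(-4 - 7\right) - 20 \left(-9 - \left(-20\right)^{2} + 10 \left(-20\right)\right) = -11 - 20 \left(-9 - 400 - 200\right) = -11 - -12180 = -11 + 12180 = 12169$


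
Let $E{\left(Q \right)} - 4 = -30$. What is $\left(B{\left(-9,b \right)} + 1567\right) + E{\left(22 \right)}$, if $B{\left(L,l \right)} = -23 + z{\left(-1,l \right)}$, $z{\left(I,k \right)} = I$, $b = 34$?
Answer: $1517$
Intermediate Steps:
$E{\left(Q \right)} = -26$ ($E{\left(Q \right)} = 4 - 30 = -26$)
$B{\left(L,l \right)} = -24$ ($B{\left(L,l \right)} = -23 - 1 = -24$)
$\left(B{\left(-9,b \right)} + 1567\right) + E{\left(22 \right)} = \left(-24 + 1567\right) - 26 = 1543 - 26 = 1517$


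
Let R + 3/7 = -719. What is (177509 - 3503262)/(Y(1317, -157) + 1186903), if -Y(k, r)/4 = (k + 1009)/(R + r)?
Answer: -20403494655/7281715033 ≈ -2.8020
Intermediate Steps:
R = -5036/7 (R = -3/7 - 719 = -5036/7 ≈ -719.43)
Y(k, r) = -4*(1009 + k)/(-5036/7 + r) (Y(k, r) = -4*(k + 1009)/(-5036/7 + r) = -4*(1009 + k)/(-5036/7 + r))
(177509 - 3503262)/(Y(1317, -157) + 1186903) = (177509 - 3503262)/(28*(-1009 - 1*1317)/(-5036 + 7*(-157)) + 1186903) = -3325753/(28*(-1009 - 1317)/(-5036 - 1099) + 1186903) = -3325753/(28*(-2326)/(-6135) + 1186903) = -3325753/(28*(-1/6135)*(-2326) + 1186903) = -3325753/(65128/6135 + 1186903) = -3325753/7281715033/6135 = -3325753*6135/7281715033 = -20403494655/7281715033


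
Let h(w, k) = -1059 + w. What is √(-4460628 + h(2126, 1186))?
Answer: I*√4459561 ≈ 2111.8*I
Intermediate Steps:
√(-4460628 + h(2126, 1186)) = √(-4460628 + (-1059 + 2126)) = √(-4460628 + 1067) = √(-4459561) = I*√4459561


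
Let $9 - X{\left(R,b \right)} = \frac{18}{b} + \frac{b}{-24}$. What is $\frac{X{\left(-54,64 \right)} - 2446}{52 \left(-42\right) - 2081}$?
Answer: $\frac{233723}{409440} \approx 0.57084$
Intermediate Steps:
$X{\left(R,b \right)} = 9 - \frac{18}{b} + \frac{b}{24}$ ($X{\left(R,b \right)} = 9 - \left(\frac{18}{b} + \frac{b}{-24}\right) = 9 - \left(\frac{18}{b} + b \left(- \frac{1}{24}\right)\right) = 9 - \left(\frac{18}{b} - \frac{b}{24}\right) = 9 + \left(- \frac{18}{b} + \frac{b}{24}\right) = 9 - \frac{18}{b} + \frac{b}{24}$)
$\frac{X{\left(-54,64 \right)} - 2446}{52 \left(-42\right) - 2081} = \frac{\left(9 - \frac{18}{64} + \frac{1}{24} \cdot 64\right) - 2446}{52 \left(-42\right) - 2081} = \frac{\left(9 - \frac{9}{32} + \frac{8}{3}\right) - 2446}{-2184 - 2081} = \frac{\left(9 - \frac{9}{32} + \frac{8}{3}\right) - 2446}{-4265} = \left(\frac{1093}{96} - 2446\right) \left(- \frac{1}{4265}\right) = \left(- \frac{233723}{96}\right) \left(- \frac{1}{4265}\right) = \frac{233723}{409440}$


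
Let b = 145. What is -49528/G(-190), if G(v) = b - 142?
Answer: -49528/3 ≈ -16509.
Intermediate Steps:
G(v) = 3 (G(v) = 145 - 142 = 3)
-49528/G(-190) = -49528/3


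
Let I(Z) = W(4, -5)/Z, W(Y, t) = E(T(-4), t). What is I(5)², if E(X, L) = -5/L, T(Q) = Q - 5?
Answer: 1/25 ≈ 0.040000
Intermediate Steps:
T(Q) = -5 + Q
W(Y, t) = -5/t
I(Z) = 1/Z (I(Z) = (-5/(-5))/Z = (-5*(-⅕))/Z = 1/Z)
I(5)² = (1/5)² = (⅕)² = 1/25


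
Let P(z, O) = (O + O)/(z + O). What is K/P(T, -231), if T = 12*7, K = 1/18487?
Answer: 1/58102 ≈ 1.7211e-5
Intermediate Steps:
K = 1/18487 ≈ 5.4092e-5
T = 84
P(z, O) = 2*O/(O + z) (P(z, O) = (2*O)/(O + z) = 2*O/(O + z))
K/P(T, -231) = 1/(18487*((2*(-231)/(-231 + 84)))) = 1/(18487*((2*(-231)/(-147)))) = 1/(18487*((2*(-231)*(-1/147)))) = 1/(18487*(22/7)) = (1/18487)*(7/22) = 1/58102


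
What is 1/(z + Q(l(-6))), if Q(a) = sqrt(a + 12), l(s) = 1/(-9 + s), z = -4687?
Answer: -70305/329519356 - sqrt(2685)/329519356 ≈ -0.00021351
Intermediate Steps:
Q(a) = sqrt(12 + a)
1/(z + Q(l(-6))) = 1/(-4687 + sqrt(12 + 1/(-9 - 6))) = 1/(-4687 + sqrt(12 + 1/(-15))) = 1/(-4687 + sqrt(12 - 1/15)) = 1/(-4687 + sqrt(179/15)) = 1/(-4687 + sqrt(2685)/15)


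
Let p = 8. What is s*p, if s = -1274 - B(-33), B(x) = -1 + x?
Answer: -9920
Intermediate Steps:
s = -1240 (s = -1274 - (-1 - 33) = -1274 - 1*(-34) = -1274 + 34 = -1240)
s*p = -1240*8 = -9920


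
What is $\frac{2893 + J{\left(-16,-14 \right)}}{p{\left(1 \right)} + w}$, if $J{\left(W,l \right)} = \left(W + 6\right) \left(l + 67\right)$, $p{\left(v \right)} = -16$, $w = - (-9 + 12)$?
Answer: $- \frac{2363}{19} \approx -124.37$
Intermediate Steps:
$w = -3$ ($w = \left(-1\right) 3 = -3$)
$J{\left(W,l \right)} = \left(6 + W\right) \left(67 + l\right)$
$\frac{2893 + J{\left(-16,-14 \right)}}{p{\left(1 \right)} + w} = \frac{2893 + \left(402 + 6 \left(-14\right) + 67 \left(-16\right) - -224\right)}{-16 - 3} = \frac{2893 + \left(402 - 84 - 1072 + 224\right)}{-19} = \left(2893 - 530\right) \left(- \frac{1}{19}\right) = 2363 \left(- \frac{1}{19}\right) = - \frac{2363}{19}$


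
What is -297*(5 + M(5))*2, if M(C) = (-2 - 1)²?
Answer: -8316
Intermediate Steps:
M(C) = 9 (M(C) = (-3)² = 9)
-297*(5 + M(5))*2 = -297*(5 + 9)*2 = -4158*2 = -297*28 = -8316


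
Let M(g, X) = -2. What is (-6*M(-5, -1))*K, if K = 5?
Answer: 60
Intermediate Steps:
(-6*M(-5, -1))*K = -6*(-2)*5 = 12*5 = 60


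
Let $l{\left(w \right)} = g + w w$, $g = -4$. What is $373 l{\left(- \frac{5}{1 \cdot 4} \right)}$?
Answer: $- \frac{14547}{16} \approx -909.19$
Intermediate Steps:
$l{\left(w \right)} = -4 + w^{2}$ ($l{\left(w \right)} = -4 + w w = -4 + w^{2}$)
$373 l{\left(- \frac{5}{1 \cdot 4} \right)} = 373 \left(-4 + \left(- \frac{5}{1 \cdot 4}\right)^{2}\right) = 373 \left(-4 + \left(- \frac{5}{4}\right)^{2}\right) = 373 \left(-4 + \frac{25}{16}\right) = 373 \left(- \frac{39}{16}\right) = - \frac{14547}{16}$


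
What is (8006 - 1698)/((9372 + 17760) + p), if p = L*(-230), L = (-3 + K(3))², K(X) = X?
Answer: 83/357 ≈ 0.23249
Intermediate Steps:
L = 0 (L = (-3 + 3)² = 0² = 0)
p = 0 (p = 0*(-230) = 0)
(8006 - 1698)/((9372 + 17760) + p) = (8006 - 1698)/((9372 + 17760) + 0) = 6308/(27132 + 0) = 6308/27132 = 6308*(1/27132) = 83/357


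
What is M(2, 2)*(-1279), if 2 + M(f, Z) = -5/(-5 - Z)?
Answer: 11511/7 ≈ 1644.4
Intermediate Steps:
M(f, Z) = -2 - 5/(-5 - Z)
M(2, 2)*(-1279) = ((-5 - 2*2)/(5 + 2))*(-1279) = ((-5 - 4)/7)*(-1279) = ((1/7)*(-9))*(-1279) = -9/7*(-1279) = 11511/7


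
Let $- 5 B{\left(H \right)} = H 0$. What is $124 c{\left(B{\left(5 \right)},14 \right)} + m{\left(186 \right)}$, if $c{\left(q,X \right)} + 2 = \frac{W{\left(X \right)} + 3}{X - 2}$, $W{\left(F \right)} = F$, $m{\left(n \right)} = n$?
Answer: $\frac{341}{3} \approx 113.67$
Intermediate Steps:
$B{\left(H \right)} = 0$ ($B{\left(H \right)} = - \frac{H 0}{5} = \left(- \frac{1}{5}\right) 0 = 0$)
$c{\left(q,X \right)} = -2 + \frac{3 + X}{-2 + X}$ ($c{\left(q,X \right)} = -2 + \frac{X + 3}{X - 2} = -2 + \frac{3 + X}{-2 + X}$)
$124 c{\left(B{\left(5 \right)},14 \right)} + m{\left(186 \right)} = 124 \frac{7 - 14}{-2 + 14} + 186 = 124 \frac{7 - 14}{12} + 186 = 124 \cdot \frac{1}{12} \left(-7\right) + 186 = 124 \left(- \frac{7}{12}\right) + 186 = - \frac{217}{3} + 186 = \frac{341}{3}$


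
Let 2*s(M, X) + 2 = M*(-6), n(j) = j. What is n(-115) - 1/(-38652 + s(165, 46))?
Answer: -4502019/39148 ≈ -115.00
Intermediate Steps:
s(M, X) = -1 - 3*M (s(M, X) = -1 + (M*(-6))/2 = -1 + (-6*M)/2 = -1 - 3*M)
n(-115) - 1/(-38652 + s(165, 46)) = -115 - 1/(-38652 + (-1 - 3*165)) = -115 - 1/(-38652 + (-1 - 495)) = -115 - 1/(-38652 - 496) = -115 - 1/(-39148) = -115 - 1*(-1/39148) = -115 + 1/39148 = -4502019/39148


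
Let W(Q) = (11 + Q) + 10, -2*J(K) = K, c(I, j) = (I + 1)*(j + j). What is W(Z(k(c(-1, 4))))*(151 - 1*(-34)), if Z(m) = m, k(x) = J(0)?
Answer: 3885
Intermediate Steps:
c(I, j) = 2*j*(1 + I) (c(I, j) = (1 + I)*(2*j) = 2*j*(1 + I))
J(K) = -K/2
k(x) = 0 (k(x) = -1/2*0 = 0)
W(Q) = 21 + Q
W(Z(k(c(-1, 4))))*(151 - 1*(-34)) = (21 + 0)*(151 - 1*(-34)) = 21*(151 + 34) = 21*185 = 3885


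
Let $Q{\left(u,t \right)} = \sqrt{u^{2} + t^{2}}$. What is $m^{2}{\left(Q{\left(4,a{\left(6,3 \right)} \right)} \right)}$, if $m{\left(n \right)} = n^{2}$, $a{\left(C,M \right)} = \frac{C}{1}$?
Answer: $2704$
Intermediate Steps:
$a{\left(C,M \right)} = C$ ($a{\left(C,M \right)} = C 1 = C$)
$Q{\left(u,t \right)} = \sqrt{t^{2} + u^{2}}$
$m^{2}{\left(Q{\left(4,a{\left(6,3 \right)} \right)} \right)} = \left(\left(\sqrt{6^{2} + 4^{2}}\right)^{2}\right)^{2} = \left(\left(\sqrt{36 + 16}\right)^{2}\right)^{2} = \left(\left(\sqrt{52}\right)^{2}\right)^{2} = \left(\left(2 \sqrt{13}\right)^{2}\right)^{2} = 52^{2} = 2704$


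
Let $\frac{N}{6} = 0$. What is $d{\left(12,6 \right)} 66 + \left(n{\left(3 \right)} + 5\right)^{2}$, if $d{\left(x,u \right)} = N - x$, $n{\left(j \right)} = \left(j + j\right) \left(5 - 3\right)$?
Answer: $-503$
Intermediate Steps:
$N = 0$ ($N = 6 \cdot 0 = 0$)
$n{\left(j \right)} = 4 j$ ($n{\left(j \right)} = 2 j 2 = 4 j$)
$d{\left(x,u \right)} = - x$ ($d{\left(x,u \right)} = 0 - x = - x$)
$d{\left(12,6 \right)} 66 + \left(n{\left(3 \right)} + 5\right)^{2} = \left(-1\right) 12 \cdot 66 + \left(4 \cdot 3 + 5\right)^{2} = \left(-12\right) 66 + \left(12 + 5\right)^{2} = -792 + 17^{2} = -792 + 289 = -503$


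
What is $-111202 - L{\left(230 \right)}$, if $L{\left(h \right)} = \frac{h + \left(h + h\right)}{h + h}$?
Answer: $- \frac{222407}{2} \approx -1.112 \cdot 10^{5}$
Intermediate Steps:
$L{\left(h \right)} = \frac{3}{2}$ ($L{\left(h \right)} = \frac{h + 2 h}{2 h} = 3 h \frac{1}{2 h} = \frac{3}{2}$)
$-111202 - L{\left(230 \right)} = -111202 - \frac{3}{2} = - \frac{222407}{2}$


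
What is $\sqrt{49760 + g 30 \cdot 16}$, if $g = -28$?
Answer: $4 \sqrt{2270} \approx 190.58$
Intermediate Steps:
$\sqrt{49760 + g 30 \cdot 16} = \sqrt{49760 + \left(-28\right) 30 \cdot 16} = \sqrt{49760 - 13440} = \sqrt{36320} = 4 \sqrt{2270}$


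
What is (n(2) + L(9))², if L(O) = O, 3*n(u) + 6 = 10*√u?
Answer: 641/9 + 140*√2/3 ≈ 137.22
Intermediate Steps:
n(u) = -2 + 10*√u/3 (n(u) = -2 + (10*√u)/3 = -2 + 10*√u/3)
(n(2) + L(9))² = ((-2 + 10*√2/3) + 9)² = (7 + 10*√2/3)²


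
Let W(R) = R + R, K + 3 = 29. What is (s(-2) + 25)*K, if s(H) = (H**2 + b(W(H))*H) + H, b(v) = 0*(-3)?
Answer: 702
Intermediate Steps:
K = 26 (K = -3 + 29 = 26)
W(R) = 2*R
b(v) = 0
s(H) = H + H**2 (s(H) = (H**2 + 0*H) + H = (H**2 + 0) + H = H**2 + H = H + H**2)
(s(-2) + 25)*K = (-2*(1 - 2) + 25)*26 = (-2*(-1) + 25)*26 = (2 + 25)*26 = 27*26 = 702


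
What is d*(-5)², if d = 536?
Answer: 13400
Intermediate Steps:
d*(-5)² = 536*(-5)² = 536*25 = 13400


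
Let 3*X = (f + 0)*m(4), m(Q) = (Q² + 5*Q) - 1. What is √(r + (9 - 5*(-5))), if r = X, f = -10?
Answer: 2*I*√186/3 ≈ 9.0921*I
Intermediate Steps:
m(Q) = -1 + Q² + 5*Q
X = -350/3 (X = ((-10 + 0)*(-1 + 4² + 5*4))/3 = (-10*(-1 + 16 + 20))/3 = (-10*35)/3 = (⅓)*(-350) = -350/3 ≈ -116.67)
r = -350/3 ≈ -116.67
√(r + (9 - 5*(-5))) = √(-350/3 + (9 - 5*(-5))) = √(-350/3 + (9 + 25)) = √(-350/3 + 34) = √(-248/3) = 2*I*√186/3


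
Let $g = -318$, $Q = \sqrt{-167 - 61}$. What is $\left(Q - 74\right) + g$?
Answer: $-392 + 2 i \sqrt{57} \approx -392.0 + 15.1 i$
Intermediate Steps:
$Q = 2 i \sqrt{57}$ ($Q = \sqrt{-228} = 2 i \sqrt{57} \approx 15.1 i$)
$\left(Q - 74\right) + g = \left(2 i \sqrt{57} - 74\right) - 318 = \left(-74 + 2 i \sqrt{57}\right) - 318 = -392 + 2 i \sqrt{57}$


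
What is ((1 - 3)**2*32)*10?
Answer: 1280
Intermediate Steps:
((1 - 3)**2*32)*10 = ((-2)**2*32)*10 = (4*32)*10 = 128*10 = 1280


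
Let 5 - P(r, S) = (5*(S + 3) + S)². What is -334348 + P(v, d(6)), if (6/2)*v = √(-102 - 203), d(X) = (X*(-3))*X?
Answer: -735032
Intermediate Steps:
d(X) = -3*X² (d(X) = (-3*X)*X = -3*X²)
v = I*√305/3 (v = √(-102 - 203)/3 = √(-305)/3 = (I*√305)/3 = I*√305/3 ≈ 5.8214*I)
P(r, S) = 5 - (15 + 6*S)² (P(r, S) = 5 - (5*(S + 3) + S)² = 5 - (5*(3 + S) + S)² = 5 - ((15 + 5*S) + S)² = 5 - (15 + 6*S)²)
-334348 + P(v, d(6)) = -334348 + (5 - 9*(5 + 2*(-3*6²))²) = -334348 + (5 - 9*(5 + 2*(-3*36))²) = -334348 + (5 - 9*(5 + 2*(-108))²) = -334348 + (5 - 9*(5 - 216)²) = -334348 + (5 - 9*(-211)²) = -334348 + (5 - 9*44521) = -334348 + (5 - 400689) = -334348 - 400684 = -735032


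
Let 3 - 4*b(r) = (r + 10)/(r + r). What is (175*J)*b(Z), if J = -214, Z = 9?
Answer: -655375/36 ≈ -18205.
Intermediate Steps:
b(r) = ¾ - (10 + r)/(8*r) (b(r) = ¾ - (r + 10)/(4*(r + r)) = ¾ - (10 + r)/(4*(2*r)) = ¾ - (10 + r)*1/(2*r)/4 = ¾ - (10 + r)/(8*r))
(175*J)*b(Z) = (175*(-214))*((5/8)*(-2 + 9)/9) = -93625*7/(4*9) = -37450*35/72 = -655375/36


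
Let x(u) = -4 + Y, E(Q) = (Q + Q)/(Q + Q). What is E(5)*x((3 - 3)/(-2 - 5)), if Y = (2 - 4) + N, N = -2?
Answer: -8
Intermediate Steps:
Y = -4 (Y = (2 - 4) - 2 = -2 - 2 = -4)
E(Q) = 1 (E(Q) = (2*Q)/((2*Q)) = (2*Q)*(1/(2*Q)) = 1)
x(u) = -8 (x(u) = -4 - 4 = -8)
E(5)*x((3 - 3)/(-2 - 5)) = 1*(-8) = -8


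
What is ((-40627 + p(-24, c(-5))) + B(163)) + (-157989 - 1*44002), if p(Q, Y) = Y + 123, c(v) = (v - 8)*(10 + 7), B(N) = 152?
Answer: -242564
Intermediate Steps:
c(v) = -136 + 17*v (c(v) = (-8 + v)*17 = -136 + 17*v)
p(Q, Y) = 123 + Y
((-40627 + p(-24, c(-5))) + B(163)) + (-157989 - 1*44002) = ((-40627 + (123 + (-136 + 17*(-5)))) + 152) + (-157989 - 1*44002) = ((-40627 + (123 + (-136 - 85))) + 152) + (-157989 - 44002) = ((-40627 + (123 - 221)) + 152) - 201991 = ((-40627 - 98) + 152) - 201991 = (-40725 + 152) - 201991 = -40573 - 201991 = -242564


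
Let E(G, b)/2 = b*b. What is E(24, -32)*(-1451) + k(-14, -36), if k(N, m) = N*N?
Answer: -2971452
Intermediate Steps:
E(G, b) = 2*b**2 (E(G, b) = 2*(b*b) = 2*b**2)
k(N, m) = N**2
E(24, -32)*(-1451) + k(-14, -36) = (2*(-32)**2)*(-1451) + (-14)**2 = (2*1024)*(-1451) + 196 = 2048*(-1451) + 196 = -2971648 + 196 = -2971452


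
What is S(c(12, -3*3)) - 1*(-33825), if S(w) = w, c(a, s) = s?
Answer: 33816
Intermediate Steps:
S(c(12, -3*3)) - 1*(-33825) = -3*3 - 1*(-33825) = -9 + 33825 = 33816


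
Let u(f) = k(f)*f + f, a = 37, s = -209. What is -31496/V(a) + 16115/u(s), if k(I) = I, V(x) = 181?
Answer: -124207027/715312 ≈ -173.64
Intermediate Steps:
u(f) = f + f² (u(f) = f*f + f = f² + f = f + f²)
-31496/V(a) + 16115/u(s) = -31496/181 + 16115/((-209*(1 - 209))) = -31496*1/181 + 16115/((-209*(-208))) = -31496/181 + 16115/43472 = -31496/181 + 16115*(1/43472) = -31496/181 + 1465/3952 = -124207027/715312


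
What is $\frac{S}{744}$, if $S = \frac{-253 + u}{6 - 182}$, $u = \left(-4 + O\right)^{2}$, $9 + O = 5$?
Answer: $\frac{63}{43648} \approx 0.0014434$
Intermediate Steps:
$O = -4$ ($O = -9 + 5 = -4$)
$u = 64$ ($u = \left(-4 - 4\right)^{2} = \left(-8\right)^{2} = 64$)
$S = \frac{189}{176}$ ($S = \frac{-253 + 64}{6 - 182} = - \frac{189}{-176} = \left(-189\right) \left(- \frac{1}{176}\right) = \frac{189}{176} \approx 1.0739$)
$\frac{S}{744} = \frac{1}{744} \cdot \frac{189}{176} = \frac{63}{43648}$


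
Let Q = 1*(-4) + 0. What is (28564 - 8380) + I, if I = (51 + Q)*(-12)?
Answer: 19620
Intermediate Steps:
Q = -4 (Q = -4 + 0 = -4)
I = -564 (I = (51 - 4)*(-12) = 47*(-12) = -564)
(28564 - 8380) + I = (28564 - 8380) - 564 = 20184 - 564 = 19620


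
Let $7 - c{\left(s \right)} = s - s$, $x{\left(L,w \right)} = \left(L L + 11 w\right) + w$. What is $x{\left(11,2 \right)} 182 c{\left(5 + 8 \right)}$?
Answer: $184730$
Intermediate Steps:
$x{\left(L,w \right)} = L^{2} + 12 w$ ($x{\left(L,w \right)} = \left(L^{2} + 11 w\right) + w = L^{2} + 12 w$)
$c{\left(s \right)} = 7$ ($c{\left(s \right)} = 7 - \left(s - s\right) = 7 - 0 = 7 + 0 = 7$)
$x{\left(11,2 \right)} 182 c{\left(5 + 8 \right)} = \left(11^{2} + 12 \cdot 2\right) 182 \cdot 7 = \left(121 + 24\right) 182 \cdot 7 = 145 \cdot 182 \cdot 7 = 26390 \cdot 7 = 184730$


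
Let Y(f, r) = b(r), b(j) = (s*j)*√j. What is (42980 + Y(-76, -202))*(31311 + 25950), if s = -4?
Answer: 2461077780 + 46266888*I*√202 ≈ 2.4611e+9 + 6.5758e+8*I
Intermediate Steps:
b(j) = -4*j^(3/2) (b(j) = (-4*j)*√j = -4*j^(3/2))
Y(f, r) = -4*r^(3/2)
(42980 + Y(-76, -202))*(31311 + 25950) = (42980 - (-808)*I*√202)*(31311 + 25950) = (42980 - (-808)*I*√202)*57261 = (42980 + 808*I*√202)*57261 = 2461077780 + 46266888*I*√202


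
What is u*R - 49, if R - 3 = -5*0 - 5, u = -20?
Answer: -9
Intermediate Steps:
R = -2 (R = 3 + (-5*0 - 5) = 3 + (0 - 5) = 3 - 5 = -2)
u*R - 49 = -20*(-2) - 49 = 40 - 49 = -9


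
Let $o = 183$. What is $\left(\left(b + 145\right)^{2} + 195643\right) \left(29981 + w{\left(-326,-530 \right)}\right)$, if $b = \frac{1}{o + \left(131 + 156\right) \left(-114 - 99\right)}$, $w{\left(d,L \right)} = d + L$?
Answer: $\frac{23441187934497656125}{3714658704} \approx 6.3105 \cdot 10^{9}$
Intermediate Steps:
$w{\left(d,L \right)} = L + d$
$b = - \frac{1}{60948}$ ($b = \frac{1}{183 + \left(131 + 156\right) \left(-114 - 99\right)} = \frac{1}{183 + 287 \left(-213\right)} = \frac{1}{183 - 61131} = \frac{1}{-60948} = - \frac{1}{60948} \approx -1.6407 \cdot 10^{-5}$)
$\left(\left(b + 145\right)^{2} + 195643\right) \left(29981 + w{\left(-326,-530 \right)}\right) = \left(\left(- \frac{1}{60948} + 145\right)^{2} + 195643\right) \left(29981 - 856\right) = \left(\left(\frac{8837459}{60948}\right)^{2} + 195643\right) \left(29981 - 856\right) = \left(\frac{78100681576681}{3714658704} + 195643\right) 29125 = \frac{804847654403353}{3714658704} \cdot 29125 = \frac{23441187934497656125}{3714658704}$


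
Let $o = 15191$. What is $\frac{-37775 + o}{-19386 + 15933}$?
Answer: $\frac{7528}{1151} \approx 6.5404$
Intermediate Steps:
$\frac{-37775 + o}{-19386 + 15933} = \frac{-37775 + 15191}{-19386 + 15933} = - \frac{22584}{-3453} = \left(-22584\right) \left(- \frac{1}{3453}\right) = \frac{7528}{1151}$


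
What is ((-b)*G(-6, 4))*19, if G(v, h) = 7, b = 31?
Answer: -4123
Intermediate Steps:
((-b)*G(-6, 4))*19 = (-1*31*7)*19 = -31*7*19 = -217*19 = -4123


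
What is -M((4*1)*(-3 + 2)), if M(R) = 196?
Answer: -196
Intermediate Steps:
-M((4*1)*(-3 + 2)) = -1*196 = -196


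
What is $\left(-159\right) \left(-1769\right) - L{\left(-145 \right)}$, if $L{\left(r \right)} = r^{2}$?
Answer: $260246$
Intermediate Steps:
$\left(-159\right) \left(-1769\right) - L{\left(-145 \right)} = \left(-159\right) \left(-1769\right) - \left(-145\right)^{2} = 281271 - 21025 = 260246$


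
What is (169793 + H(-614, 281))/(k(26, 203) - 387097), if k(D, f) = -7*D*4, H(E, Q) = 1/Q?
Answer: -47711834/108978825 ≈ -0.43781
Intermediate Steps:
k(D, f) = -28*D
(169793 + H(-614, 281))/(k(26, 203) - 387097) = (169793 + 1/281)/(-28*26 - 387097) = (169793 + 1/281)/(-728 - 387097) = (47711834/281)/(-387825) = (47711834/281)*(-1/387825) = -47711834/108978825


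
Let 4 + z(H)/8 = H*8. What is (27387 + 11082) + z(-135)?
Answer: 29797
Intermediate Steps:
z(H) = -32 + 64*H (z(H) = -32 + 8*(H*8) = -32 + 8*(8*H) = -32 + 64*H)
(27387 + 11082) + z(-135) = (27387 + 11082) + (-32 + 64*(-135)) = 38469 + (-32 - 8640) = 38469 - 8672 = 29797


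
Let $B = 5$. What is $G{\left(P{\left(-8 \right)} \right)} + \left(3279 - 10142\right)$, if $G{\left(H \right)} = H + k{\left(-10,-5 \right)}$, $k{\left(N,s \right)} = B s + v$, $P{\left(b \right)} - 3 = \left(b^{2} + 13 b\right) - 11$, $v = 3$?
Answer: $-6933$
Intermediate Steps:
$P{\left(b \right)} = -8 + b^{2} + 13 b$ ($P{\left(b \right)} = 3 - \left(11 - b^{2} - 13 b\right) = 3 + \left(-11 + b^{2} + 13 b\right) = -8 + b^{2} + 13 b$)
$k{\left(N,s \right)} = 3 + 5 s$ ($k{\left(N,s \right)} = 5 s + 3 = 3 + 5 s$)
$G{\left(H \right)} = -22 + H$ ($G{\left(H \right)} = H + \left(3 + 5 \left(-5\right)\right) = H + \left(3 - 25\right) = H - 22 = -22 + H$)
$G{\left(P{\left(-8 \right)} \right)} + \left(3279 - 10142\right) = \left(-22 + \left(-8 + \left(-8\right)^{2} + 13 \left(-8\right)\right)\right) + \left(3279 - 10142\right) = \left(-22 - 48\right) - 6863 = -70 - 6863 = -6933$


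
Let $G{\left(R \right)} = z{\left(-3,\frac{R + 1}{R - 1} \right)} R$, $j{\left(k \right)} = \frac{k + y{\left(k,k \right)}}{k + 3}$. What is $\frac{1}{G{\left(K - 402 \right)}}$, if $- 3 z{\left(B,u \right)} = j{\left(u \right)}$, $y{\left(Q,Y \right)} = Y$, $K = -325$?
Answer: $\frac{1455}{175934} \approx 0.0082701$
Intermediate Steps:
$j{\left(k \right)} = \frac{2 k}{3 + k}$ ($j{\left(k \right)} = \frac{k + k}{k + 3} = \frac{2 k}{3 + k}$)
$z{\left(B,u \right)} = - \frac{2 u}{3 \left(3 + u\right)}$ ($z{\left(B,u \right)} = - \frac{2 u \frac{1}{3 + u}}{3} = - \frac{2 u}{3 \left(3 + u\right)}$)
$G{\left(R \right)} = - \frac{2 R \left(1 + R\right)}{\left(-1 + R\right) \left(9 + \frac{3 \left(1 + R\right)}{-1 + R}\right)}$ ($G{\left(R \right)} = - \frac{2 \frac{R + 1}{R - 1}}{9 + 3 \frac{R + 1}{R - 1}} R = - \frac{2 \frac{1 + R}{-1 + R}}{9 + 3 \frac{1 + R}{-1 + R}} R = - \frac{2 \frac{1 + R}{-1 + R}}{9 + \frac{3 \left(1 + R\right)}{-1 + R}} R = - \frac{2 \left(1 + R\right)}{\left(-1 + R\right) \left(9 + \frac{3 \left(1 + R\right)}{-1 + R}\right)} R = - \frac{2 R \left(1 + R\right)}{\left(-1 + R\right) \left(9 + \frac{3 \left(1 + R\right)}{-1 + R}\right)}$)
$\frac{1}{G{\left(K - 402 \right)}} = \frac{1}{\frac{1}{3} \left(-325 - 402\right) \frac{1}{-1 + 2 \left(-325 - 402\right)} \left(-1 - \left(-325 - 402\right)\right)} = \frac{1}{\frac{1}{3} \left(-727\right) \frac{1}{-1 + 2 \left(-727\right)} \left(-1 - -727\right)} = \frac{1}{\frac{1}{3} \left(-727\right) \frac{1}{-1 - 1454} \left(-1 + 727\right)} = \frac{1}{\frac{1}{3} \left(-727\right) \frac{1}{-1455} \cdot 726} = \frac{1}{\frac{1}{3} \left(-727\right) \left(- \frac{1}{1455}\right) 726} = \frac{1}{\frac{175934}{1455}} = \frac{1455}{175934}$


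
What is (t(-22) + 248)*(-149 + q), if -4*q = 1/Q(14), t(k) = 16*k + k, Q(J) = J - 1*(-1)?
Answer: 187761/10 ≈ 18776.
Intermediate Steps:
Q(J) = 1 + J (Q(J) = J + 1 = 1 + J)
t(k) = 17*k
q = -1/60 (q = -1/(4*(1 + 14)) = -1/4/15 = -1/4*1/15 = -1/60 ≈ -0.016667)
(t(-22) + 248)*(-149 + q) = (17*(-22) + 248)*(-149 - 1/60) = (-374 + 248)*(-8941/60) = -126*(-8941/60) = 187761/10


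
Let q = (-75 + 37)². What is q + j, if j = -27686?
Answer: -26242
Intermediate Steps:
q = 1444 (q = (-38)² = 1444)
q + j = 1444 - 27686 = -26242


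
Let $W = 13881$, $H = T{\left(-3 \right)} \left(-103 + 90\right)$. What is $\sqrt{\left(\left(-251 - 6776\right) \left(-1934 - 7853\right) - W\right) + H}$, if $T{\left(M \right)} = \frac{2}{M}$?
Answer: $\frac{\sqrt{618834390}}{3} \approx 8292.1$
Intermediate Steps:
$H = \frac{26}{3}$ ($H = \frac{2}{-3} \left(-103 + 90\right) = 2 \left(- \frac{1}{3}\right) \left(-13\right) = \left(- \frac{2}{3}\right) \left(-13\right) = \frac{26}{3} \approx 8.6667$)
$\sqrt{\left(\left(-251 - 6776\right) \left(-1934 - 7853\right) - W\right) + H} = \sqrt{\left(\left(-251 - 6776\right) \left(-1934 - 7853\right) - 13881\right) + \frac{26}{3}} = \sqrt{\left(\left(-7027\right) \left(-9787\right) - 13881\right) + \frac{26}{3}} = \sqrt{\left(68773249 - 13881\right) + \frac{26}{3}} = \sqrt{68759368 + \frac{26}{3}} = \sqrt{\frac{206278130}{3}} = \frac{\sqrt{618834390}}{3}$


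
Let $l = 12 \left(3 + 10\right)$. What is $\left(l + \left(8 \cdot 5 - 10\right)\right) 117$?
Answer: $21762$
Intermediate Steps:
$l = 156$ ($l = 12 \cdot 13 = 156$)
$\left(l + \left(8 \cdot 5 - 10\right)\right) 117 = \left(156 + \left(8 \cdot 5 - 10\right)\right) 117 = \left(156 + \left(40 - 10\right)\right) 117 = \left(156 + 30\right) 117 = 186 \cdot 117 = 21762$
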